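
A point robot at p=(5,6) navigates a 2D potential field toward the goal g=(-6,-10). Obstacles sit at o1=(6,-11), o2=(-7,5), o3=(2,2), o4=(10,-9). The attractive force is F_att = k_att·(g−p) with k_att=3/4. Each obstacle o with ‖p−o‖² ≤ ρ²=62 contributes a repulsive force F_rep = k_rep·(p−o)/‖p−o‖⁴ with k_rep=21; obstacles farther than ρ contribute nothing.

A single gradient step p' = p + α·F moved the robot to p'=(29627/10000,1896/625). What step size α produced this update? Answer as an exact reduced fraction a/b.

F_att = 3/4·(g−p) = 3/4·(-11,-16) = (-8.2500,-12.0000)
o1: d²=290 > ρ²=62 → inactive
o2: d²=145 > ρ²=62 → inactive
o3: d²=25 ≤ ρ²=62; F_rep = 21·(3,4)/25² = (0.1008,0.1344)
o4: d²=250 > ρ²=62 → inactive
F = F_att + ΣF_rep = (-8.1492,-11.8656)
Δp = p'−p = (-2.0373,-2.9664); α = Δx/Fx = (-20373/10000) / (-20373/2500) = 1/4
check: Δy/Fy = (-1854/625) / (-7416/625) = 1/4 ✓

α = 1/4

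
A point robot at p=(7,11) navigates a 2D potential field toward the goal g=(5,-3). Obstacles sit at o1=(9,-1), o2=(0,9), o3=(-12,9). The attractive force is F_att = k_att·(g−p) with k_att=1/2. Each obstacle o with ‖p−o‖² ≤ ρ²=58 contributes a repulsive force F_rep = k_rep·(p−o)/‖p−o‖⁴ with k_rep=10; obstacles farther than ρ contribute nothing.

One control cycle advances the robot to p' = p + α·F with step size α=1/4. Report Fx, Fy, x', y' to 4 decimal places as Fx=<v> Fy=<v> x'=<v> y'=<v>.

Fx=-0.9751 Fy=-6.9929 x'=6.7562 y'=9.2518

F_att = 1/2·(g−p) = 1/2·(-2,-14) = (-1.0000,-7.0000)
o1: d²=148 > ρ²=58 → inactive
o2: d²=53 ≤ ρ²=58; F_rep = 10·(7,2)/53² = (0.0249,0.0071)
o3: d²=365 > ρ²=58 → inactive
F = F_att + ΣF_rep = (-0.9751,-6.9929)
p' = p + 1/4·F = (6.7562,9.2518)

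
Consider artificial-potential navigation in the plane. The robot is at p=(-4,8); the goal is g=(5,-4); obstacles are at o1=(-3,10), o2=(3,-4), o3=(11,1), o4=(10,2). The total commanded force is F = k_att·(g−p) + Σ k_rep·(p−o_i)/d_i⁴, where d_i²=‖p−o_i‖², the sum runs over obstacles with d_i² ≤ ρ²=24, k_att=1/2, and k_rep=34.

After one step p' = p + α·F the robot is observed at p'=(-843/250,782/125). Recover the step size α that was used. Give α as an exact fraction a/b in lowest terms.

F_att = 1/2·(g−p) = 1/2·(9,-12) = (4.5000,-6.0000)
o1: d²=5 ≤ ρ²=24; F_rep = 34·(-1,-2)/5² = (-1.3600,-2.7200)
o2: d²=193 > ρ²=24 → inactive
o3: d²=274 > ρ²=24 → inactive
o4: d²=232 > ρ²=24 → inactive
F = F_att + ΣF_rep = (3.1400,-8.7200)
Δp = p'−p = (0.6280,-1.7440); α = Δx/Fx = (157/250) / (157/50) = 1/5
check: Δy/Fy = (-218/125) / (-218/25) = 1/5 ✓

α = 1/5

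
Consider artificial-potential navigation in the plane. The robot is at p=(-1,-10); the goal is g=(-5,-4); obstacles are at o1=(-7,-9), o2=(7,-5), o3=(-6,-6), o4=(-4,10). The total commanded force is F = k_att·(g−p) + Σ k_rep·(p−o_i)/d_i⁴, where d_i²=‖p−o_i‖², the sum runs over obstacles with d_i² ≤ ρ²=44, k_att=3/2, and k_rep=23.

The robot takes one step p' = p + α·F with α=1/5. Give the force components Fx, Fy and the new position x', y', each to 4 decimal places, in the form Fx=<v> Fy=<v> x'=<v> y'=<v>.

F_att = 3/2·(g−p) = 3/2·(-4,6) = (-6.0000,9.0000)
o1: d²=37 ≤ ρ²=44; F_rep = 23·(6,-1)/37² = (0.1008,-0.0168)
o2: d²=89 > ρ²=44 → inactive
o3: d²=41 ≤ ρ²=44; F_rep = 23·(5,-4)/41² = (0.0684,-0.0547)
o4: d²=409 > ρ²=44 → inactive
F = F_att + ΣF_rep = (-5.8308,8.9285)
p' = p + 1/5·F = (-2.1662,-8.2143)

Fx=-5.8308 Fy=8.9285 x'=-2.1662 y'=-8.2143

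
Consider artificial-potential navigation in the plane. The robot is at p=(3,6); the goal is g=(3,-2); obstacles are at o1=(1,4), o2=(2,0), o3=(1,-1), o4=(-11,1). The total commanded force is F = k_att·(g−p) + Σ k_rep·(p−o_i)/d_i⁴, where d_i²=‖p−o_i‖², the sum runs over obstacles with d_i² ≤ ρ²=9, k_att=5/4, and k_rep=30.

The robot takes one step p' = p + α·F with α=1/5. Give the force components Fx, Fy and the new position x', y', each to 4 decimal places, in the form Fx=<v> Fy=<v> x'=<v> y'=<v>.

F_att = 5/4·(g−p) = 5/4·(0,-8) = (0.0000,-10.0000)
o1: d²=8 ≤ ρ²=9; F_rep = 30·(2,2)/8² = (0.9375,0.9375)
o2: d²=37 > ρ²=9 → inactive
o3: d²=53 > ρ²=9 → inactive
o4: d²=221 > ρ²=9 → inactive
F = F_att + ΣF_rep = (0.9375,-9.0625)
p' = p + 1/5·F = (3.1875,4.1875)

Fx=0.9375 Fy=-9.0625 x'=3.1875 y'=4.1875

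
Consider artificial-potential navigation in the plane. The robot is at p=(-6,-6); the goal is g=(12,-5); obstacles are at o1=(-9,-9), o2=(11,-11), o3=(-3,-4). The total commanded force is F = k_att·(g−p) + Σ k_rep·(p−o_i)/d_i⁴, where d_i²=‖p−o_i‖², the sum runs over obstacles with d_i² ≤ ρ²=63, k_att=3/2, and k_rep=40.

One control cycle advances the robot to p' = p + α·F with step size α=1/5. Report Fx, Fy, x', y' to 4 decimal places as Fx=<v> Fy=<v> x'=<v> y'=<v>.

F_att = 3/2·(g−p) = 3/2·(18,1) = (27.0000,1.5000)
o1: d²=18 ≤ ρ²=63; F_rep = 40·(3,3)/18² = (0.3704,0.3704)
o2: d²=314 > ρ²=63 → inactive
o3: d²=13 ≤ ρ²=63; F_rep = 40·(-3,-2)/13² = (-0.7101,-0.4734)
F = F_att + ΣF_rep = (26.6603,1.3970)
p' = p + 1/5·F = (-0.6679,-5.7206)

Fx=26.6603 Fy=1.3970 x'=-0.6679 y'=-5.7206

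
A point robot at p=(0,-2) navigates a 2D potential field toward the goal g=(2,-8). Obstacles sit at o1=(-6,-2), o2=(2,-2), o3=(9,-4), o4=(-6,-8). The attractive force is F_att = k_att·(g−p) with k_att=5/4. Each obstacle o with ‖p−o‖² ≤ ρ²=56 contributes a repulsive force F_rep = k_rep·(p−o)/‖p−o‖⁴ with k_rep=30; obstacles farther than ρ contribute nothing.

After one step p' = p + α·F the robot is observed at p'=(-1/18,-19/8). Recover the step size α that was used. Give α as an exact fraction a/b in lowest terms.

F_att = 5/4·(g−p) = 5/4·(2,-6) = (2.5000,-7.5000)
o1: d²=36 ≤ ρ²=56; F_rep = 30·(6,0)/36² = (0.1389,0.0000)
o2: d²=4 ≤ ρ²=56; F_rep = 30·(-2,0)/4² = (-3.7500,0.0000)
o3: d²=85 > ρ²=56 → inactive
o4: d²=72 > ρ²=56 → inactive
F = F_att + ΣF_rep = (-1.1111,-7.5000)
Δp = p'−p = (-0.0556,-0.3750); α = Δx/Fx = (-1/18) / (-10/9) = 1/20
check: Δy/Fy = (-3/8) / (-15/2) = 1/20 ✓

α = 1/20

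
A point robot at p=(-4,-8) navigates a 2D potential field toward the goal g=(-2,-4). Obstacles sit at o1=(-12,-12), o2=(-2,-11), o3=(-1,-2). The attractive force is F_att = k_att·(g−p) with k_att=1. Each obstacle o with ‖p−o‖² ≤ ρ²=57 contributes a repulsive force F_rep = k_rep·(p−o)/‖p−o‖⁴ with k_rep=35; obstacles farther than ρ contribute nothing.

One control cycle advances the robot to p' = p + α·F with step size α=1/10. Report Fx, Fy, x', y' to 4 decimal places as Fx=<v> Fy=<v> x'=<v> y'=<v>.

F_att = 1·(g−p) = 1·(2,4) = (2.0000,4.0000)
o1: d²=80 > ρ²=57 → inactive
o2: d²=13 ≤ ρ²=57; F_rep = 35·(-2,3)/13² = (-0.4142,0.6213)
o3: d²=45 ≤ ρ²=57; F_rep = 35·(-3,-6)/45² = (-0.0519,-0.1037)
F = F_att + ΣF_rep = (1.5339,4.5176)
p' = p + 1/10·F = (-3.8466,-7.5482)

Fx=1.5339 Fy=4.5176 x'=-3.8466 y'=-7.5482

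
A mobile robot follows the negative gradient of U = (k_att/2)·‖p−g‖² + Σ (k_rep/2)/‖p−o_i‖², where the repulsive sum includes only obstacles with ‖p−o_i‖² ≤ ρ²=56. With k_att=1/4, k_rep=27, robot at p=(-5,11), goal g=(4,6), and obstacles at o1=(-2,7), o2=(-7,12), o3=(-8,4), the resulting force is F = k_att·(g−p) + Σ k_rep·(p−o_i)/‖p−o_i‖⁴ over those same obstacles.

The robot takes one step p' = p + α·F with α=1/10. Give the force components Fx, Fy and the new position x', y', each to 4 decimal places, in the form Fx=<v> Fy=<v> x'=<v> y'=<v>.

F_att = 1/4·(g−p) = 1/4·(9,-5) = (2.2500,-1.2500)
o1: d²=25 ≤ ρ²=56; F_rep = 27·(-3,4)/25² = (-0.1296,0.1728)
o2: d²=5 ≤ ρ²=56; F_rep = 27·(2,-1)/5² = (2.1600,-1.0800)
o3: d²=58 > ρ²=56 → inactive
F = F_att + ΣF_rep = (4.2804,-2.1572)
p' = p + 1/10·F = (-4.5720,10.7843)

Fx=4.2804 Fy=-2.1572 x'=-4.5720 y'=10.7843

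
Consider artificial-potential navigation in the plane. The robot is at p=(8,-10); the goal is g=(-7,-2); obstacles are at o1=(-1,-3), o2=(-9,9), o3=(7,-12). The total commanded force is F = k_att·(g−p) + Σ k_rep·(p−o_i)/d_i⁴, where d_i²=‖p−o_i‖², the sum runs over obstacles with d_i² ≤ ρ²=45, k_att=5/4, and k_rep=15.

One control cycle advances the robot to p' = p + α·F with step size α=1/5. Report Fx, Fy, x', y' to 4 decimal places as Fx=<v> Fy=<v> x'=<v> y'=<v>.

F_att = 5/4·(g−p) = 5/4·(-15,8) = (-18.7500,10.0000)
o1: d²=130 > ρ²=45 → inactive
o2: d²=650 > ρ²=45 → inactive
o3: d²=5 ≤ ρ²=45; F_rep = 15·(1,2)/5² = (0.6000,1.2000)
F = F_att + ΣF_rep = (-18.1500,11.2000)
p' = p + 1/5·F = (4.3700,-7.7600)

Fx=-18.1500 Fy=11.2000 x'=4.3700 y'=-7.7600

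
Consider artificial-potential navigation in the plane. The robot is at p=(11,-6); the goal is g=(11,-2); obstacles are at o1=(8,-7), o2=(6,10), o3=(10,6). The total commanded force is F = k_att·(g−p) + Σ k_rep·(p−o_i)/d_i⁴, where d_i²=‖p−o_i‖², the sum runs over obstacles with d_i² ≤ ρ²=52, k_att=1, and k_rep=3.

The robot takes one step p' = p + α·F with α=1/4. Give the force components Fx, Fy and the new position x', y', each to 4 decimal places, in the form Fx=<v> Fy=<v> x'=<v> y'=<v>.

Fx=0.0900 Fy=4.0300 x'=11.0225 y'=-4.9925

F_att = 1·(g−p) = 1·(0,4) = (0.0000,4.0000)
o1: d²=10 ≤ ρ²=52; F_rep = 3·(3,1)/10² = (0.0900,0.0300)
o2: d²=281 > ρ²=52 → inactive
o3: d²=145 > ρ²=52 → inactive
F = F_att + ΣF_rep = (0.0900,4.0300)
p' = p + 1/4·F = (11.0225,-4.9925)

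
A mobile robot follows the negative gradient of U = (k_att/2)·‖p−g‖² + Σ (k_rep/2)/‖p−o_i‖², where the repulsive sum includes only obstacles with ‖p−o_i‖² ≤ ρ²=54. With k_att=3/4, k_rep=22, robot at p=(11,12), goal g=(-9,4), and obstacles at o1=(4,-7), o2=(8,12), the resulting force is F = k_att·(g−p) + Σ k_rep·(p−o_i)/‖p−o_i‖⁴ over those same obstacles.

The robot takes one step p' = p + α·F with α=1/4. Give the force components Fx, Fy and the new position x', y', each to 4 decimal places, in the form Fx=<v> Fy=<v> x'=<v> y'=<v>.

F_att = 3/4·(g−p) = 3/4·(-20,-8) = (-15.0000,-6.0000)
o1: d²=410 > ρ²=54 → inactive
o2: d²=9 ≤ ρ²=54; F_rep = 22·(3,0)/9² = (0.8148,0.0000)
F = F_att + ΣF_rep = (-14.1852,-6.0000)
p' = p + 1/4·F = (7.4537,10.5000)

Fx=-14.1852 Fy=-6.0000 x'=7.4537 y'=10.5000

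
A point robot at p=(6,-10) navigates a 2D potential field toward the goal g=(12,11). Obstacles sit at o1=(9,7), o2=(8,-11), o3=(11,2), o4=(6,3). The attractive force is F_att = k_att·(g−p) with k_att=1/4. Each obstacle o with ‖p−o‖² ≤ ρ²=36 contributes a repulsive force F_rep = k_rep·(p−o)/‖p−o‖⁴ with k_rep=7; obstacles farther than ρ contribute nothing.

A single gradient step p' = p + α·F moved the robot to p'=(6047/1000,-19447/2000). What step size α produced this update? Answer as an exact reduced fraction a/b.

α = 1/20

F_att = 1/4·(g−p) = 1/4·(6,21) = (1.5000,5.2500)
o1: d²=298 > ρ²=36 → inactive
o2: d²=5 ≤ ρ²=36; F_rep = 7·(-2,1)/5² = (-0.5600,0.2800)
o3: d²=169 > ρ²=36 → inactive
o4: d²=169 > ρ²=36 → inactive
F = F_att + ΣF_rep = (0.9400,5.5300)
Δp = p'−p = (0.0470,0.2765); α = Δx/Fx = (47/1000) / (47/50) = 1/20
check: Δy/Fy = (553/2000) / (553/100) = 1/20 ✓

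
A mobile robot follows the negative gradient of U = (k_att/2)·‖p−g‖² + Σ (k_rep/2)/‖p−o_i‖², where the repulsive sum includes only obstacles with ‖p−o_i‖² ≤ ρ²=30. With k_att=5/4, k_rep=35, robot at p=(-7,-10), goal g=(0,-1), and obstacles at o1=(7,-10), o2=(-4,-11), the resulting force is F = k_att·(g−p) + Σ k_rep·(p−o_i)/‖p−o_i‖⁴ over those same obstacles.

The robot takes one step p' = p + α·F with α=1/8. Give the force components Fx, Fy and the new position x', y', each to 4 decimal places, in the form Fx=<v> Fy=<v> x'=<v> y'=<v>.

F_att = 5/4·(g−p) = 5/4·(7,9) = (8.7500,11.2500)
o1: d²=196 > ρ²=30 → inactive
o2: d²=10 ≤ ρ²=30; F_rep = 35·(-3,1)/10² = (-1.0500,0.3500)
F = F_att + ΣF_rep = (7.7000,11.6000)
p' = p + 1/8·F = (-6.0375,-8.5500)

Fx=7.7000 Fy=11.6000 x'=-6.0375 y'=-8.5500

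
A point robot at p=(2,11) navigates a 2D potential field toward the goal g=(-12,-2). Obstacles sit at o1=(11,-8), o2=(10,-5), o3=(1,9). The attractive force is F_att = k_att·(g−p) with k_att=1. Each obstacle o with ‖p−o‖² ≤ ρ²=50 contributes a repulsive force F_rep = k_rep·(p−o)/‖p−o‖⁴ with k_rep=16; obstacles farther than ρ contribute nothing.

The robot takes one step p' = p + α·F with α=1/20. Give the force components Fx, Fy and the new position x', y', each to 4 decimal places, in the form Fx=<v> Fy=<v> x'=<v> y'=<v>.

F_att = 1·(g−p) = 1·(-14,-13) = (-14.0000,-13.0000)
o1: d²=442 > ρ²=50 → inactive
o2: d²=320 > ρ²=50 → inactive
o3: d²=5 ≤ ρ²=50; F_rep = 16·(1,2)/5² = (0.6400,1.2800)
F = F_att + ΣF_rep = (-13.3600,-11.7200)
p' = p + 1/20·F = (1.3320,10.4140)

Fx=-13.3600 Fy=-11.7200 x'=1.3320 y'=10.4140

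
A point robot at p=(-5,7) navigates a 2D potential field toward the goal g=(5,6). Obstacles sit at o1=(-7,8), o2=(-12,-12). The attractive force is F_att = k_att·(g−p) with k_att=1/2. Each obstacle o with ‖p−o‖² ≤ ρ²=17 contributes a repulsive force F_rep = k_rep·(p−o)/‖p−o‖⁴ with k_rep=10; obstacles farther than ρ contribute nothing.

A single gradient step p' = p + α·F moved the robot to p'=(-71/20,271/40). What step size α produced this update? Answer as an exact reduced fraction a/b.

α = 1/4

F_att = 1/2·(g−p) = 1/2·(10,-1) = (5.0000,-0.5000)
o1: d²=5 ≤ ρ²=17; F_rep = 10·(2,-1)/5² = (0.8000,-0.4000)
o2: d²=410 > ρ²=17 → inactive
F = F_att + ΣF_rep = (5.8000,-0.9000)
Δp = p'−p = (1.4500,-0.2250); α = Δx/Fx = (29/20) / (29/5) = 1/4
check: Δy/Fy = (-9/40) / (-9/10) = 1/4 ✓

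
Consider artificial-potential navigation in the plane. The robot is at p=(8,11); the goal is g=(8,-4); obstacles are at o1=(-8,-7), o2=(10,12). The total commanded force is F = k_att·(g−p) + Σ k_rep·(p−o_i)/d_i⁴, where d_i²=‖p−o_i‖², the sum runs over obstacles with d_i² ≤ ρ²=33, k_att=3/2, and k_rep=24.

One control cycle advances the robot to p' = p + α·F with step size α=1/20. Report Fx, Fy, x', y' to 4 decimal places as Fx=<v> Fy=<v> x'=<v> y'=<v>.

Fx=-1.9200 Fy=-23.4600 x'=7.9040 y'=9.8270

F_att = 3/2·(g−p) = 3/2·(0,-15) = (0.0000,-22.5000)
o1: d²=580 > ρ²=33 → inactive
o2: d²=5 ≤ ρ²=33; F_rep = 24·(-2,-1)/5² = (-1.9200,-0.9600)
F = F_att + ΣF_rep = (-1.9200,-23.4600)
p' = p + 1/20·F = (7.9040,9.8270)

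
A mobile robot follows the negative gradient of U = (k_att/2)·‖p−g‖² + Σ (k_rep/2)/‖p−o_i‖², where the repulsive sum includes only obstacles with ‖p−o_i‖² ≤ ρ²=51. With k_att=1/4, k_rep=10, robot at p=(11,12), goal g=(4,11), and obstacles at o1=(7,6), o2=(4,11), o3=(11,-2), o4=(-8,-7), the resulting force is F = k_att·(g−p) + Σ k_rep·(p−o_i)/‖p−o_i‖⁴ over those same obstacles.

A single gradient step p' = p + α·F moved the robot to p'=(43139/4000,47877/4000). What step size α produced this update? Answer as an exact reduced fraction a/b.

α = 1/8

F_att = 1/4·(g−p) = 1/4·(-7,-1) = (-1.7500,-0.2500)
o1: d²=52 > ρ²=51 → inactive
o2: d²=50 ≤ ρ²=51; F_rep = 10·(7,1)/50² = (0.0280,0.0040)
o3: d²=196 > ρ²=51 → inactive
o4: d²=722 > ρ²=51 → inactive
F = F_att + ΣF_rep = (-1.7220,-0.2460)
Δp = p'−p = (-0.2152,-0.0307); α = Δx/Fx = (-861/4000) / (-861/500) = 1/8
check: Δy/Fy = (-123/4000) / (-123/500) = 1/8 ✓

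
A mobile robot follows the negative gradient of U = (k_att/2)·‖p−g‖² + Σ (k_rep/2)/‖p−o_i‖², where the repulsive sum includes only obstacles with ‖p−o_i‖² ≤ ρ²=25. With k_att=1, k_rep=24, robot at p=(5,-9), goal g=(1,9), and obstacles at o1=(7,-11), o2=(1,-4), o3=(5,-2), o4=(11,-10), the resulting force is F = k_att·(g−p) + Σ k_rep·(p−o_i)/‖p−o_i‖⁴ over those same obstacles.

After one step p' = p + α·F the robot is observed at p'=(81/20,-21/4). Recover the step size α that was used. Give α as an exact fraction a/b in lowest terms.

F_att = 1·(g−p) = 1·(-4,18) = (-4.0000,18.0000)
o1: d²=8 ≤ ρ²=25; F_rep = 24·(-2,2)/8² = (-0.7500,0.7500)
o2: d²=41 > ρ²=25 → inactive
o3: d²=49 > ρ²=25 → inactive
o4: d²=37 > ρ²=25 → inactive
F = F_att + ΣF_rep = (-4.7500,18.7500)
Δp = p'−p = (-0.9500,3.7500); α = Δx/Fx = (-19/20) / (-19/4) = 1/5
check: Δy/Fy = (15/4) / (75/4) = 1/5 ✓

α = 1/5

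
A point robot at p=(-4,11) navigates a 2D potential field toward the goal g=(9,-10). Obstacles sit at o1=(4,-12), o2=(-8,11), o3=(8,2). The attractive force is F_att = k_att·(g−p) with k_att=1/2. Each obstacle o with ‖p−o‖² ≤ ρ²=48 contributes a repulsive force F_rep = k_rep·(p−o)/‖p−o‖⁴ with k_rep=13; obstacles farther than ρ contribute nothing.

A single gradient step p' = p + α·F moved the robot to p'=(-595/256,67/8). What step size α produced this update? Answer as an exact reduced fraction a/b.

α = 1/4

F_att = 1/2·(g−p) = 1/2·(13,-21) = (6.5000,-10.5000)
o1: d²=593 > ρ²=48 → inactive
o2: d²=16 ≤ ρ²=48; F_rep = 13·(4,0)/16² = (0.2031,0.0000)
o3: d²=225 > ρ²=48 → inactive
F = F_att + ΣF_rep = (6.7031,-10.5000)
Δp = p'−p = (1.6758,-2.6250); α = Δx/Fx = (429/256) / (429/64) = 1/4
check: Δy/Fy = (-21/8) / (-21/2) = 1/4 ✓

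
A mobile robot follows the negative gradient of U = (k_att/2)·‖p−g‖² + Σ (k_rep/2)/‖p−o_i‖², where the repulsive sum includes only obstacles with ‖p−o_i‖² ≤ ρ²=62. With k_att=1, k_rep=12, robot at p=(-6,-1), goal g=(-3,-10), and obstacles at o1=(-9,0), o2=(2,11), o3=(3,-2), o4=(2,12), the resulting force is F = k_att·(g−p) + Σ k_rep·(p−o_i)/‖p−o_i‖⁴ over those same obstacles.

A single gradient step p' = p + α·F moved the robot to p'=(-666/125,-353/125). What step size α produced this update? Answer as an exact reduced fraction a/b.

α = 1/5

F_att = 1·(g−p) = 1·(3,-9) = (3.0000,-9.0000)
o1: d²=10 ≤ ρ²=62; F_rep = 12·(3,-1)/10² = (0.3600,-0.1200)
o2: d²=208 > ρ²=62 → inactive
o3: d²=82 > ρ²=62 → inactive
o4: d²=233 > ρ²=62 → inactive
F = F_att + ΣF_rep = (3.3600,-9.1200)
Δp = p'−p = (0.6720,-1.8240); α = Δx/Fx = (84/125) / (84/25) = 1/5
check: Δy/Fy = (-228/125) / (-228/25) = 1/5 ✓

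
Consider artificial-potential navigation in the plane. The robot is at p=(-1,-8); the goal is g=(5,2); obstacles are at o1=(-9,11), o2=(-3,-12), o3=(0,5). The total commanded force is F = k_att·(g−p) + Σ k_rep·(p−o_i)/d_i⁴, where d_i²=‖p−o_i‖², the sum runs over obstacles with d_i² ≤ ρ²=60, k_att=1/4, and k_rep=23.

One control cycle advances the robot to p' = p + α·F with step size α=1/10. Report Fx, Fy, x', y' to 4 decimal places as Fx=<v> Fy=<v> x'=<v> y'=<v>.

Fx=1.6150 Fy=2.7300 x'=-0.8385 y'=-7.7270

F_att = 1/4·(g−p) = 1/4·(6,10) = (1.5000,2.5000)
o1: d²=425 > ρ²=60 → inactive
o2: d²=20 ≤ ρ²=60; F_rep = 23·(2,4)/20² = (0.1150,0.2300)
o3: d²=170 > ρ²=60 → inactive
F = F_att + ΣF_rep = (1.6150,2.7300)
p' = p + 1/10·F = (-0.8385,-7.7270)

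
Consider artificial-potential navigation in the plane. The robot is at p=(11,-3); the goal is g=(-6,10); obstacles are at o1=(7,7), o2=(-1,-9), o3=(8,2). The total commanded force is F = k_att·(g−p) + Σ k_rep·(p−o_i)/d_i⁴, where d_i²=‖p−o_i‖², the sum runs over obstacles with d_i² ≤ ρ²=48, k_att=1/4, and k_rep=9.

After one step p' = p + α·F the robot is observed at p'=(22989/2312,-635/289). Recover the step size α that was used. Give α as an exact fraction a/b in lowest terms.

F_att = 1/4·(g−p) = 1/4·(-17,13) = (-4.2500,3.2500)
o1: d²=116 > ρ²=48 → inactive
o2: d²=180 > ρ²=48 → inactive
o3: d²=34 ≤ ρ²=48; F_rep = 9·(3,-5)/34² = (0.0234,-0.0389)
F = F_att + ΣF_rep = (-4.2266,3.2111)
Δp = p'−p = (-1.0567,0.8028); α = Δx/Fx = (-2443/2312) / (-2443/578) = 1/4
check: Δy/Fy = (232/289) / (928/289) = 1/4 ✓

α = 1/4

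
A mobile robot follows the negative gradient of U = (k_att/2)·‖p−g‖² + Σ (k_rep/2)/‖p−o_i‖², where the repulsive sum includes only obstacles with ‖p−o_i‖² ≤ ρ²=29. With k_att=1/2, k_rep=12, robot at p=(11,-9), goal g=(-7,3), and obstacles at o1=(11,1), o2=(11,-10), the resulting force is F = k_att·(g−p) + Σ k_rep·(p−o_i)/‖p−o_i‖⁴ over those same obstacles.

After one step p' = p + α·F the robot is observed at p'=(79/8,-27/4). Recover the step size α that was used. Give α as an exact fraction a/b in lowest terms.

F_att = 1/2·(g−p) = 1/2·(-18,12) = (-9.0000,6.0000)
o1: d²=100 > ρ²=29 → inactive
o2: d²=1 ≤ ρ²=29; F_rep = 12·(0,1)/1² = (0.0000,12.0000)
F = F_att + ΣF_rep = (-9.0000,18.0000)
Δp = p'−p = (-1.1250,2.2500); α = Δx/Fx = (-9/8) / (-9) = 1/8
check: Δy/Fy = (9/4) / (18) = 1/8 ✓

α = 1/8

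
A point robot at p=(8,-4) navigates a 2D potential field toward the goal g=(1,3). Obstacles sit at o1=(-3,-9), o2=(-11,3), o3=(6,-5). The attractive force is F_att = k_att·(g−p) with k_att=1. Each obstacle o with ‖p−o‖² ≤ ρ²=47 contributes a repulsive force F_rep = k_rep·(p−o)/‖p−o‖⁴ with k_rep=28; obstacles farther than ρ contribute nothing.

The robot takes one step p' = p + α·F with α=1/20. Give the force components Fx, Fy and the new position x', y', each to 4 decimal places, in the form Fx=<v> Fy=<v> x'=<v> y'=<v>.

Fx=-4.7600 Fy=8.1200 x'=7.7620 y'=-3.5940

F_att = 1·(g−p) = 1·(-7,7) = (-7.0000,7.0000)
o1: d²=146 > ρ²=47 → inactive
o2: d²=410 > ρ²=47 → inactive
o3: d²=5 ≤ ρ²=47; F_rep = 28·(2,1)/5² = (2.2400,1.1200)
F = F_att + ΣF_rep = (-4.7600,8.1200)
p' = p + 1/20·F = (7.7620,-3.5940)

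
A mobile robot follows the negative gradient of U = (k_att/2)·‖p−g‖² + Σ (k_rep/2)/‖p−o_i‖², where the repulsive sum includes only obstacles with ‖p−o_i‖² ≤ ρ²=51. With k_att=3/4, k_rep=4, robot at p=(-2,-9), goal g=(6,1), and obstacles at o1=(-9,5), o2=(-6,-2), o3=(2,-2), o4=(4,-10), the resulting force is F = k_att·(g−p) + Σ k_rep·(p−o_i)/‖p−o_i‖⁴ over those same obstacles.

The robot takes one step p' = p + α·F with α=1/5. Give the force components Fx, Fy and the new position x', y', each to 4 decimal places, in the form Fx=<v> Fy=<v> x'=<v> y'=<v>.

Fx=5.9825 Fy=7.5029 x'=-0.8035 y'=-7.4994

F_att = 3/4·(g−p) = 3/4·(8,10) = (6.0000,7.5000)
o1: d²=245 > ρ²=51 → inactive
o2: d²=65 > ρ²=51 → inactive
o3: d²=65 > ρ²=51 → inactive
o4: d²=37 ≤ ρ²=51; F_rep = 4·(-6,1)/37² = (-0.0175,0.0029)
F = F_att + ΣF_rep = (5.9825,7.5029)
p' = p + 1/5·F = (-0.8035,-7.4994)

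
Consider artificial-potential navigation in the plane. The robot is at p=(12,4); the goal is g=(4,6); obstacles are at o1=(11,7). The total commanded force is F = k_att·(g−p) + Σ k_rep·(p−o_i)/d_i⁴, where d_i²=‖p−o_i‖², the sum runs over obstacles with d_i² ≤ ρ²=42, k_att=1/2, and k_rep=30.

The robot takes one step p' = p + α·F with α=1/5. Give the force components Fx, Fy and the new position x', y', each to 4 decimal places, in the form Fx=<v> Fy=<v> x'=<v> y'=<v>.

F_att = 1/2·(g−p) = 1/2·(-8,2) = (-4.0000,1.0000)
o1: d²=10 ≤ ρ²=42; F_rep = 30·(1,-3)/10² = (0.3000,-0.9000)
F = F_att + ΣF_rep = (-3.7000,0.1000)
p' = p + 1/5·F = (11.2600,4.0200)

Fx=-3.7000 Fy=0.1000 x'=11.2600 y'=4.0200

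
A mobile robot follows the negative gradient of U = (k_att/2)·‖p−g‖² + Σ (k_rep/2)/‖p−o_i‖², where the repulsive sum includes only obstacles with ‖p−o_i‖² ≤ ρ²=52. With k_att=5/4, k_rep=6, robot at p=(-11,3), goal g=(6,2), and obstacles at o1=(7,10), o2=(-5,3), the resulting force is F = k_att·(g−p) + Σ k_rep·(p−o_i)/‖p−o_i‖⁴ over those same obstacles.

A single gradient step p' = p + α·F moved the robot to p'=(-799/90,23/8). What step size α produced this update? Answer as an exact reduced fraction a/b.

F_att = 5/4·(g−p) = 5/4·(17,-1) = (21.2500,-1.2500)
o1: d²=373 > ρ²=52 → inactive
o2: d²=36 ≤ ρ²=52; F_rep = 6·(-6,0)/36² = (-0.0278,0.0000)
F = F_att + ΣF_rep = (21.2222,-1.2500)
Δp = p'−p = (2.1222,-0.1250); α = Δx/Fx = (191/90) / (191/9) = 1/10
check: Δy/Fy = (-1/8) / (-5/4) = 1/10 ✓

α = 1/10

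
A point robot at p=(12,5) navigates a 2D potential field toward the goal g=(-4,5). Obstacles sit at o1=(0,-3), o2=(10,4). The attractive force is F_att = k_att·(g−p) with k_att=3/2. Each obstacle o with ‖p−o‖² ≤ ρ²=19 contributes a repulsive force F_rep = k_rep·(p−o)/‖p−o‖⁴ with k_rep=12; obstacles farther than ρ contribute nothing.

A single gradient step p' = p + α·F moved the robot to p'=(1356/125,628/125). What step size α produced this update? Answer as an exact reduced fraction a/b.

α = 1/20

F_att = 3/2·(g−p) = 3/2·(-16,0) = (-24.0000,0.0000)
o1: d²=208 > ρ²=19 → inactive
o2: d²=5 ≤ ρ²=19; F_rep = 12·(2,1)/5² = (0.9600,0.4800)
F = F_att + ΣF_rep = (-23.0400,0.4800)
Δp = p'−p = (-1.1520,0.0240); α = Δx/Fx = (-144/125) / (-576/25) = 1/20
check: Δy/Fy = (3/125) / (12/25) = 1/20 ✓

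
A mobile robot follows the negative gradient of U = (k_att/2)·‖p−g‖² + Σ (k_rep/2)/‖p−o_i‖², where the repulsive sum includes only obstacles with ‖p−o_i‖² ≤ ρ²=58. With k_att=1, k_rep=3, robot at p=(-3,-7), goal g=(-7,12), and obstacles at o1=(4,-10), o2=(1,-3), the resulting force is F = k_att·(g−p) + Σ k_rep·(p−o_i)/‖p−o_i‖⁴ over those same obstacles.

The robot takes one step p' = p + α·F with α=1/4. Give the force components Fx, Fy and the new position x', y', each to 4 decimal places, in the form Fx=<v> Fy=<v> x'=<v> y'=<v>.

F_att = 1·(g−p) = 1·(-4,19) = (-4.0000,19.0000)
o1: d²=58 ≤ ρ²=58; F_rep = 3·(-7,3)/58² = (-0.0062,0.0027)
o2: d²=32 ≤ ρ²=58; F_rep = 3·(-4,-4)/32² = (-0.0117,-0.0117)
F = F_att + ΣF_rep = (-4.0180,18.9910)
p' = p + 1/4·F = (-4.0045,-2.2523)

Fx=-4.0180 Fy=18.9910 x'=-4.0045 y'=-2.2523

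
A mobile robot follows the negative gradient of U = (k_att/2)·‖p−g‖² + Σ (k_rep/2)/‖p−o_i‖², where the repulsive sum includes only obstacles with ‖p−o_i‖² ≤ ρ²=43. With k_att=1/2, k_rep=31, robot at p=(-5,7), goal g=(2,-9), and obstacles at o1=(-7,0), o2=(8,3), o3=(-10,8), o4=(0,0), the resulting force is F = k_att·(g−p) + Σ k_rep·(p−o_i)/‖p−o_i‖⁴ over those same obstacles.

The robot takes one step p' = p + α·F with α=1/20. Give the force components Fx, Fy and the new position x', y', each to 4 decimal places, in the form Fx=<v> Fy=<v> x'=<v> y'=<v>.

F_att = 1/2·(g−p) = 1/2·(7,-16) = (3.5000,-8.0000)
o1: d²=53 > ρ²=43 → inactive
o2: d²=185 > ρ²=43 → inactive
o3: d²=26 ≤ ρ²=43; F_rep = 31·(5,-1)/26² = (0.2293,-0.0459)
o4: d²=74 > ρ²=43 → inactive
F = F_att + ΣF_rep = (3.7293,-8.0459)
p' = p + 1/20·F = (-4.8135,6.5977)

Fx=3.7293 Fy=-8.0459 x'=-4.8135 y'=6.5977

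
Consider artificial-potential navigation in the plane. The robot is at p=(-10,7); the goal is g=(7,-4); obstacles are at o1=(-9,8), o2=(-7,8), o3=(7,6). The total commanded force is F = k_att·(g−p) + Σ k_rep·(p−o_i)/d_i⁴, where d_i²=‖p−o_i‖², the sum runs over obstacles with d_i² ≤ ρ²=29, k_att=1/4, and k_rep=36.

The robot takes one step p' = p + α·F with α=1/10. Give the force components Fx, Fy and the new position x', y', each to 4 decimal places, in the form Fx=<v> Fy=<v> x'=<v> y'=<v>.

Fx=-5.8300 Fy=-12.1100 x'=-10.5830 y'=5.7890

F_att = 1/4·(g−p) = 1/4·(17,-11) = (4.2500,-2.7500)
o1: d²=2 ≤ ρ²=29; F_rep = 36·(-1,-1)/2² = (-9.0000,-9.0000)
o2: d²=10 ≤ ρ²=29; F_rep = 36·(-3,-1)/10² = (-1.0800,-0.3600)
o3: d²=290 > ρ²=29 → inactive
F = F_att + ΣF_rep = (-5.8300,-12.1100)
p' = p + 1/10·F = (-10.5830,5.7890)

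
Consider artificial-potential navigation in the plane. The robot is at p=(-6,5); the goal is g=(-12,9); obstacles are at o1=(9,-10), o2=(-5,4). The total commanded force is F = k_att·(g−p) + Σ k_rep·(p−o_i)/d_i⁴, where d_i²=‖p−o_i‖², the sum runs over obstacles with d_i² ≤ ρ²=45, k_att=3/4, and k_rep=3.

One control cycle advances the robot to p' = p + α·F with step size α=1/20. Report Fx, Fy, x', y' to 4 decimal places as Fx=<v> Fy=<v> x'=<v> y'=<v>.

Fx=-5.2500 Fy=3.7500 x'=-6.2625 y'=5.1875

F_att = 3/4·(g−p) = 3/4·(-6,4) = (-4.5000,3.0000)
o1: d²=450 > ρ²=45 → inactive
o2: d²=2 ≤ ρ²=45; F_rep = 3·(-1,1)/2² = (-0.7500,0.7500)
F = F_att + ΣF_rep = (-5.2500,3.7500)
p' = p + 1/20·F = (-6.2625,5.1875)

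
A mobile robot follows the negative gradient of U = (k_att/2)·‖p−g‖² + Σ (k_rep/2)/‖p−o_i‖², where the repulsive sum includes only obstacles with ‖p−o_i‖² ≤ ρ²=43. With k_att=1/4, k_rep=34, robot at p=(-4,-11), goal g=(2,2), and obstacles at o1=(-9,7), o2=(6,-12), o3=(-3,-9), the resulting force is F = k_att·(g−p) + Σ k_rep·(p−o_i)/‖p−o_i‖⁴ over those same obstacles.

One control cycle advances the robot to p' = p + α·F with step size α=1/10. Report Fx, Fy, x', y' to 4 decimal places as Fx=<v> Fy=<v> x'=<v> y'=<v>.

F_att = 1/4·(g−p) = 1/4·(6,13) = (1.5000,3.2500)
o1: d²=349 > ρ²=43 → inactive
o2: d²=101 > ρ²=43 → inactive
o3: d²=5 ≤ ρ²=43; F_rep = 34·(-1,-2)/5² = (-1.3600,-2.7200)
F = F_att + ΣF_rep = (0.1400,0.5300)
p' = p + 1/10·F = (-3.9860,-10.9470)

Fx=0.1400 Fy=0.5300 x'=-3.9860 y'=-10.9470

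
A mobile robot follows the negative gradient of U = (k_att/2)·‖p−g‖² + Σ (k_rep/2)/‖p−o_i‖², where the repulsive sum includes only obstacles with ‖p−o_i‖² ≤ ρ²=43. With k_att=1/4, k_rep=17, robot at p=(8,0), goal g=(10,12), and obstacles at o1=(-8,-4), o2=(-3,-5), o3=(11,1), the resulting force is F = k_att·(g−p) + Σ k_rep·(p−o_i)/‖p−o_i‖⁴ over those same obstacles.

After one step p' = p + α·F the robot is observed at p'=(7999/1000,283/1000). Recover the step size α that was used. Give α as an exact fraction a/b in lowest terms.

α = 1/10

F_att = 1/4·(g−p) = 1/4·(2,12) = (0.5000,3.0000)
o1: d²=272 > ρ²=43 → inactive
o2: d²=146 > ρ²=43 → inactive
o3: d²=10 ≤ ρ²=43; F_rep = 17·(-3,-1)/10² = (-0.5100,-0.1700)
F = F_att + ΣF_rep = (-0.0100,2.8300)
Δp = p'−p = (-0.0010,0.2830); α = Δx/Fx = (-1/1000) / (-1/100) = 1/10
check: Δy/Fy = (283/1000) / (283/100) = 1/10 ✓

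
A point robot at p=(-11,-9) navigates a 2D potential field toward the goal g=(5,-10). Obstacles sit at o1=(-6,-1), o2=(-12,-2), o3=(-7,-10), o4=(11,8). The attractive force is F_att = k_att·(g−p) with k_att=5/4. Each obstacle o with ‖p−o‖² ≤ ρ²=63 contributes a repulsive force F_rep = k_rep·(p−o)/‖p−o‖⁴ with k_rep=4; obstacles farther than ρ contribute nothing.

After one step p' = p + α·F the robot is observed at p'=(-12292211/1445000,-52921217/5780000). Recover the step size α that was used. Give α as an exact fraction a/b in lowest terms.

F_att = 5/4·(g−p) = 5/4·(16,-1) = (20.0000,-1.2500)
o1: d²=89 > ρ²=63 → inactive
o2: d²=50 ≤ ρ²=63; F_rep = 4·(1,-7)/50² = (0.0016,-0.0112)
o3: d²=17 ≤ ρ²=63; F_rep = 4·(-4,1)/17² = (-0.0554,0.0138)
o4: d²=773 > ρ²=63 → inactive
F = F_att + ΣF_rep = (19.9462,-1.2474)
Δp = p'−p = (2.4933,-0.1559); α = Δx/Fx = (3602789/1445000) / (3602789/180625) = 1/8
check: Δy/Fy = (-901217/5780000) / (-901217/722500) = 1/8 ✓

α = 1/8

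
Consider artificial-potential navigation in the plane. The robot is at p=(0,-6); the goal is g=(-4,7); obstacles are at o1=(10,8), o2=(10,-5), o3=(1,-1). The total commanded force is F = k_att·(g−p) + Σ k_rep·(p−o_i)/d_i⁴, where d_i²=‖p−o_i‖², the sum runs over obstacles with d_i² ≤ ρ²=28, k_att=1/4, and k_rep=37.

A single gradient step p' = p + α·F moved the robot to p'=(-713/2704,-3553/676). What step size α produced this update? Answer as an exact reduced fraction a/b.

α = 1/4

F_att = 1/4·(g−p) = 1/4·(-4,13) = (-1.0000,3.2500)
o1: d²=296 > ρ²=28 → inactive
o2: d²=101 > ρ²=28 → inactive
o3: d²=26 ≤ ρ²=28; F_rep = 37·(-1,-5)/26² = (-0.0547,-0.2737)
F = F_att + ΣF_rep = (-1.0547,2.9763)
Δp = p'−p = (-0.2637,0.7441); α = Δx/Fx = (-713/2704) / (-713/676) = 1/4
check: Δy/Fy = (503/676) / (503/169) = 1/4 ✓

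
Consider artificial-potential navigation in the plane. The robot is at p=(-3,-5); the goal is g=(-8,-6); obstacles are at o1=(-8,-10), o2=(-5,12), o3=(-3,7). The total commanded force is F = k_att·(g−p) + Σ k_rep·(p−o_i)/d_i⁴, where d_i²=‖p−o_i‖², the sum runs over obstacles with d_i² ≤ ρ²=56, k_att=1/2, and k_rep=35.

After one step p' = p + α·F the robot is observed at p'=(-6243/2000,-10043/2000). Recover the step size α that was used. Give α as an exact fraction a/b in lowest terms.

F_att = 1/2·(g−p) = 1/2·(-5,-1) = (-2.5000,-0.5000)
o1: d²=50 ≤ ρ²=56; F_rep = 35·(5,5)/50² = (0.0700,0.0700)
o2: d²=293 > ρ²=56 → inactive
o3: d²=144 > ρ²=56 → inactive
F = F_att + ΣF_rep = (-2.4300,-0.4300)
Δp = p'−p = (-0.1215,-0.0215); α = Δx/Fx = (-243/2000) / (-243/100) = 1/20
check: Δy/Fy = (-43/2000) / (-43/100) = 1/20 ✓

α = 1/20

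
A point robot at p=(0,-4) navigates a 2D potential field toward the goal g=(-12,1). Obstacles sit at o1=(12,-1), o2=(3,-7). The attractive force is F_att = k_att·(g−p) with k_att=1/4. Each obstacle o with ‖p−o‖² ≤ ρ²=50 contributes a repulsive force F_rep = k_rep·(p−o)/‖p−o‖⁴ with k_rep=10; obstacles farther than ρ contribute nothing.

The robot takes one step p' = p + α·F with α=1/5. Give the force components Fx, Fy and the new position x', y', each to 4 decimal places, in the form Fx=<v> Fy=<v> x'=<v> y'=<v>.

Fx=-3.0926 Fy=1.3426 x'=-0.6185 y'=-3.7315

F_att = 1/4·(g−p) = 1/4·(-12,5) = (-3.0000,1.2500)
o1: d²=153 > ρ²=50 → inactive
o2: d²=18 ≤ ρ²=50; F_rep = 10·(-3,3)/18² = (-0.0926,0.0926)
F = F_att + ΣF_rep = (-3.0926,1.3426)
p' = p + 1/5·F = (-0.6185,-3.7315)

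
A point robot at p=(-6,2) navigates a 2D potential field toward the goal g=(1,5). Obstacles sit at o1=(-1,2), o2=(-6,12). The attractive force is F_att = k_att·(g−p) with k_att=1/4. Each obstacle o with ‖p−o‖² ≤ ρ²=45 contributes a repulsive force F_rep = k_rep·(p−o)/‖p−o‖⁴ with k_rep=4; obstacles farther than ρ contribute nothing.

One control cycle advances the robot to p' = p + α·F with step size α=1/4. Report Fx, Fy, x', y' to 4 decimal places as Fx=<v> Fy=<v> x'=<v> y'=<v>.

F_att = 1/4·(g−p) = 1/4·(7,3) = (1.7500,0.7500)
o1: d²=25 ≤ ρ²=45; F_rep = 4·(-5,0)/25² = (-0.0320,0.0000)
o2: d²=100 > ρ²=45 → inactive
F = F_att + ΣF_rep = (1.7180,0.7500)
p' = p + 1/4·F = (-5.5705,2.1875)

Fx=1.7180 Fy=0.7500 x'=-5.5705 y'=2.1875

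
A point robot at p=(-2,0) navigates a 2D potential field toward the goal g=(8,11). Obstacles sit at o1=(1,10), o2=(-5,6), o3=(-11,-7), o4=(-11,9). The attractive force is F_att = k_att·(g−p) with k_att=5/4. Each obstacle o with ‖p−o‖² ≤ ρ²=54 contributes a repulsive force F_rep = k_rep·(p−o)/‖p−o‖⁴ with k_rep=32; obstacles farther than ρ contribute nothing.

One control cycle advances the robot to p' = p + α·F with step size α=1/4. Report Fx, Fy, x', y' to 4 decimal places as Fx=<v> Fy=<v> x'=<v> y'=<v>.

F_att = 5/4·(g−p) = 5/4·(10,11) = (12.5000,13.7500)
o1: d²=109 > ρ²=54 → inactive
o2: d²=45 ≤ ρ²=54; F_rep = 32·(3,-6)/45² = (0.0474,-0.0948)
o3: d²=130 > ρ²=54 → inactive
o4: d²=162 > ρ²=54 → inactive
F = F_att + ΣF_rep = (12.5474,13.6552)
p' = p + 1/4·F = (1.1369,3.4138)

Fx=12.5474 Fy=13.6552 x'=1.1369 y'=3.4138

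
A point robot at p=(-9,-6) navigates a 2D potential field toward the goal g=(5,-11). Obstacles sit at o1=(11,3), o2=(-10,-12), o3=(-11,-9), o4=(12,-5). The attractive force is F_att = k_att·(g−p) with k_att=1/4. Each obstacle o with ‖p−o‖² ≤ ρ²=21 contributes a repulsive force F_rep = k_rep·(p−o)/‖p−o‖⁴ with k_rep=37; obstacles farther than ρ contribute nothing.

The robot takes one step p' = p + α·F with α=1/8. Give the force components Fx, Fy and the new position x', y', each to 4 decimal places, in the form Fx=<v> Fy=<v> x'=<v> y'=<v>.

Fx=3.9379 Fy=-0.5932 x'=-8.5078 y'=-6.0741

F_att = 1/4·(g−p) = 1/4·(14,-5) = (3.5000,-1.2500)
o1: d²=481 > ρ²=21 → inactive
o2: d²=37 > ρ²=21 → inactive
o3: d²=13 ≤ ρ²=21; F_rep = 37·(2,3)/13² = (0.4379,0.6568)
o4: d²=442 > ρ²=21 → inactive
F = F_att + ΣF_rep = (3.9379,-0.5932)
p' = p + 1/8·F = (-8.5078,-6.0741)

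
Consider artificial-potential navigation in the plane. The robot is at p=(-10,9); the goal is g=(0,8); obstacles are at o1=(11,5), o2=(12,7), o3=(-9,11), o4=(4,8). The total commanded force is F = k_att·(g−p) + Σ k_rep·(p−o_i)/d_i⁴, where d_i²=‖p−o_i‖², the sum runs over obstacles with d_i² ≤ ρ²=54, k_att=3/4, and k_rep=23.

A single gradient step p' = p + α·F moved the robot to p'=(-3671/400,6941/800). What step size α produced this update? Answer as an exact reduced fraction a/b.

α = 1/8

F_att = 3/4·(g−p) = 3/4·(10,-1) = (7.5000,-0.7500)
o1: d²=457 > ρ²=54 → inactive
o2: d²=488 > ρ²=54 → inactive
o3: d²=5 ≤ ρ²=54; F_rep = 23·(-1,-2)/5² = (-0.9200,-1.8400)
o4: d²=197 > ρ²=54 → inactive
F = F_att + ΣF_rep = (6.5800,-2.5900)
Δp = p'−p = (0.8225,-0.3237); α = Δx/Fx = (329/400) / (329/50) = 1/8
check: Δy/Fy = (-259/800) / (-259/100) = 1/8 ✓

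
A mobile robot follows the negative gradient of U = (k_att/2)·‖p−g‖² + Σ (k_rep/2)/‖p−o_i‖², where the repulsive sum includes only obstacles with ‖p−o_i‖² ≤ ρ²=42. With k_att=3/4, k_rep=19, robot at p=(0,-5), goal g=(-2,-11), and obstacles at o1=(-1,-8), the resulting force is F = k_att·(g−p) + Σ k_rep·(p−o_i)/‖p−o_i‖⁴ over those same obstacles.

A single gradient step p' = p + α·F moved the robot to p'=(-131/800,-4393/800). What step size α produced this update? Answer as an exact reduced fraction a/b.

α = 1/8

F_att = 3/4·(g−p) = 3/4·(-2,-6) = (-1.5000,-4.5000)
o1: d²=10 ≤ ρ²=42; F_rep = 19·(1,3)/10² = (0.1900,0.5700)
F = F_att + ΣF_rep = (-1.3100,-3.9300)
Δp = p'−p = (-0.1638,-0.4913); α = Δx/Fx = (-131/800) / (-131/100) = 1/8
check: Δy/Fy = (-393/800) / (-393/100) = 1/8 ✓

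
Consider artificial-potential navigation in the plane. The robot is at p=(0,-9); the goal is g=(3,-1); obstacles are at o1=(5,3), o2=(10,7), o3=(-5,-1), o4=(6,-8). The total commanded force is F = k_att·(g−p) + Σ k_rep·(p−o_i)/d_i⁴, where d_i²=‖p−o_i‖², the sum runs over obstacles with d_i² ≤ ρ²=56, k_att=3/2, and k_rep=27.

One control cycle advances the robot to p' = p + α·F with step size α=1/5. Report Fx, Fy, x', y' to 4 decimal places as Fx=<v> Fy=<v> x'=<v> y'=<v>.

Fx=4.3817 Fy=11.9803 x'=0.8763 y'=-6.6039

F_att = 3/2·(g−p) = 3/2·(3,8) = (4.5000,12.0000)
o1: d²=169 > ρ²=56 → inactive
o2: d²=356 > ρ²=56 → inactive
o3: d²=89 > ρ²=56 → inactive
o4: d²=37 ≤ ρ²=56; F_rep = 27·(-6,-1)/37² = (-0.1183,-0.0197)
F = F_att + ΣF_rep = (4.3817,11.9803)
p' = p + 1/5·F = (0.8763,-6.6039)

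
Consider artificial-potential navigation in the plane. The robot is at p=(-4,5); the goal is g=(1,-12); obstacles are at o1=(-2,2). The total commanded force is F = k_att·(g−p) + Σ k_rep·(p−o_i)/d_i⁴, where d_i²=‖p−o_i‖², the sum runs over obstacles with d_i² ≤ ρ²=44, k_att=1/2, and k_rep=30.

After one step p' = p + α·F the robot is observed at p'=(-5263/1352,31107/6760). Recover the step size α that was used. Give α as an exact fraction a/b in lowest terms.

α = 1/20

F_att = 1/2·(g−p) = 1/2·(5,-17) = (2.5000,-8.5000)
o1: d²=13 ≤ ρ²=44; F_rep = 30·(-2,3)/13² = (-0.3550,0.5325)
F = F_att + ΣF_rep = (2.1450,-7.9675)
Δp = p'−p = (0.1072,-0.3984); α = Δx/Fx = (145/1352) / (725/338) = 1/20
check: Δy/Fy = (-2693/6760) / (-2693/338) = 1/20 ✓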